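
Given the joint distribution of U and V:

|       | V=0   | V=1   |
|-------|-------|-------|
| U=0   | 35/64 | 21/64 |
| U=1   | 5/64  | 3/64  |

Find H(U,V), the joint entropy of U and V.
H(U,V) = -Σ P(U,V) log₂ P(U,V), summed over the non-zero cells:
H(U,V) = -[(35/64)·log₂(35/64) + (21/64)·log₂(21/64) + (5/64)·log₂(5/64) + (3/64)·log₂(3/64)]
  = 0.4762 + 0.5275 + 0.2873 + 0.2070
  = 1.4980 bits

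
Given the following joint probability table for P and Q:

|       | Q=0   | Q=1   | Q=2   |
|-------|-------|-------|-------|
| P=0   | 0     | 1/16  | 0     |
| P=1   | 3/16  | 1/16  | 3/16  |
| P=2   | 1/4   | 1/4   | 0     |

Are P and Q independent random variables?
Marginal P(P) (row sums):
  P(P=0) = 0 + 1/16 + 0 = 1/16
  P(P=1) = 3/16 + 1/16 + 3/16 = 7/16
  P(P=2) = 1/4 + 1/4 + 0 = 1/2
Marginal P(Q) (column sums):
  P(Q=0) = 0 + 3/16 + 1/4 = 7/16
  P(Q=1) = 1/16 + 1/16 + 1/4 = 3/8
  P(Q=2) = 0 + 3/16 + 0 = 3/16

P and Q are independent iff P(P=i,Q=j) = P(P=i)·P(Q=j) for every cell.
  P(P=0)·P(Q=0) = 1/16 × 7/16 = 7/256, but P(P=0,Q=0) = 0 ✗

No, P and Q are not independent. Quantitatively, I(P;Q) > 0:

H(P) = -[(1/16)·log₂(1/16) + (7/16)·log₂(7/16) + (1/2)·log₂(1/2)]
  = 0.2500 + 0.5218 + 0.5000
  = 1.2718 bits
H(Q) = -[(7/16)·log₂(7/16) + (3/8)·log₂(3/8) + (3/16)·log₂(3/16)]
  = 0.5218 + 0.5306 + 0.4528
  = 1.5052 bits
H(P,Q) = -[(1/16)·log₂(1/16) + (3/16)·log₂(3/16) + (1/16)·log₂(1/16) + (3/16)·log₂(3/16) + (1/4)·log₂(1/4) + (1/4)·log₂(1/4)]
  = 0.2500 + 0.4528 + 0.2500 + 0.4528 + 0.5000 + 0.5000
  = 2.4056 bits
I(P;Q) = H(P) + H(Q) - H(P,Q) = 1.2718 + 1.5052 - 2.4056 = 0.3714 bits > 0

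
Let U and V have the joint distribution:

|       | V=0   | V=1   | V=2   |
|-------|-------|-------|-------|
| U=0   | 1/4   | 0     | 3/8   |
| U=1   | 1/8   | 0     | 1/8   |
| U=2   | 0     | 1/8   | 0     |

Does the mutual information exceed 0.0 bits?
Marginal P(U) (row sums):
  P(U=0) = 1/4 + 0 + 3/8 = 5/8
  P(U=1) = 1/8 + 0 + 1/8 = 1/4
  P(U=2) = 0 + 1/8 + 0 = 1/8
Marginal P(V) (column sums):
  P(V=0) = 1/4 + 1/8 + 0 = 3/8
  P(V=1) = 0 + 0 + 1/8 = 1/8
  P(V=2) = 3/8 + 1/8 + 0 = 1/2

H(U) = -[(5/8)·log₂(5/8) + (1/4)·log₂(1/4) + (1/8)·log₂(1/8)]
  = 0.4238 + 0.5000 + 0.3750
  = 1.2988 bits
H(V) = -[(3/8)·log₂(3/8) + (1/8)·log₂(1/8) + (1/2)·log₂(1/2)]
  = 0.5306 + 0.3750 + 0.5000
  = 1.4056 bits
H(U,V) = -[(1/4)·log₂(1/4) + (3/8)·log₂(3/8) + (1/8)·log₂(1/8) + (1/8)·log₂(1/8) + (1/8)·log₂(1/8)]
  = 0.5000 + 0.5306 + 0.3750 + 0.3750 + 0.3750
  = 2.1556 bits

I(U;V) = H(U) + H(V) - H(U,V)
  = 1.2988 + 1.4056 - 2.1556
  = 0.5488 bits

Yes. I(U;V) = 0.5488 bits, which is > 0.0 bits.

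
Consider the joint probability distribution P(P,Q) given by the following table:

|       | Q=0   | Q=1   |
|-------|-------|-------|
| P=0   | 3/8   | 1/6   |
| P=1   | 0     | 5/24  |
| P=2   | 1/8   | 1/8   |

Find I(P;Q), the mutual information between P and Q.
Marginal P(P) (row sums):
  P(P=0) = 3/8 + 1/6 = 13/24
  P(P=1) = 0 + 5/24 = 5/24
  P(P=2) = 1/8 + 1/8 = 1/4
Marginal P(Q) (column sums):
  P(Q=0) = 3/8 + 0 + 1/8 = 1/2
  P(Q=1) = 1/6 + 5/24 + 1/8 = 1/2

H(P) = -[(13/24)·log₂(13/24) + (5/24)·log₂(5/24) + (1/4)·log₂(1/4)]
  = 0.4791 + 0.4715 + 0.5000
  = 1.4506 bits
H(Q) = -[(1/2)·log₂(1/2) + (1/2)·log₂(1/2)]
  = 0.5000 + 0.5000
  = 1.0000 bits
H(P,Q) = -[(3/8)·log₂(3/8) + (1/6)·log₂(1/6) + (5/24)·log₂(5/24) + (1/8)·log₂(1/8) + (1/8)·log₂(1/8)]
  = 0.5306 + 0.4308 + 0.4715 + 0.3750 + 0.3750
  = 2.1829 bits

I(P;Q) = H(P) + H(Q) - H(P,Q)
  = 1.4506 + 1.0000 - 2.1829
  = 0.2677 bits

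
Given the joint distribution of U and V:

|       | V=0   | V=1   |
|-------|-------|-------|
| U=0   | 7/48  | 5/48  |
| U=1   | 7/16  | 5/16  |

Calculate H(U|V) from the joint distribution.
Marginal P(V) (column sums):
  P(V=0) = 7/48 + 7/16 = 7/12
  P(V=1) = 5/48 + 5/16 = 5/12

H(U|V) = -Σ P(U,V)·log₂ P(U|V), where P(U|V) = P(U,V) / P(V)
  (U=0,V=0): P(U|V) = (7/48)/(7/12) = 1/4;  -(7/48)·log₂(1/4) = 0.2917
  (U=0,V=1): P(U|V) = (5/48)/(5/12) = 1/4;  -(5/48)·log₂(1/4) = 0.2083
  (U=1,V=0): P(U|V) = (7/16)/(7/12) = 3/4;  -(7/16)·log₂(3/4) = 0.1816
  (U=1,V=1): P(U|V) = (5/16)/(5/12) = 3/4;  -(5/16)·log₂(3/4) = 0.1297
H(U|V) = 0.2917 + 0.2083 + 0.1816 + 0.1297
  = 0.8113 bits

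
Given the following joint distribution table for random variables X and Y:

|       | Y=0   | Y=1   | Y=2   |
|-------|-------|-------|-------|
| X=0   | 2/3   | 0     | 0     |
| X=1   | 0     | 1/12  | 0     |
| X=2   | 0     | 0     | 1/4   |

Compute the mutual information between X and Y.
Marginal P(X) (row sums):
  P(X=0) = 2/3 + 0 + 0 = 2/3
  P(X=1) = 0 + 1/12 + 0 = 1/12
  P(X=2) = 0 + 0 + 1/4 = 1/4
Marginal P(Y) (column sums):
  P(Y=0) = 2/3 + 0 + 0 = 2/3
  P(Y=1) = 0 + 1/12 + 0 = 1/12
  P(Y=2) = 0 + 0 + 1/4 = 1/4

H(X) = -[(2/3)·log₂(2/3) + (1/12)·log₂(1/12) + (1/4)·log₂(1/4)]
  = 0.3900 + 0.2987 + 0.5000
  = 1.1887 bits
H(Y) = -[(2/3)·log₂(2/3) + (1/12)·log₂(1/12) + (1/4)·log₂(1/4)]
  = 0.3900 + 0.2987 + 0.5000
  = 1.1887 bits
H(X,Y) = -[(2/3)·log₂(2/3) + (1/12)·log₂(1/12) + (1/4)·log₂(1/4)]
  = 0.3900 + 0.2987 + 0.5000
  = 1.1887 bits

I(X;Y) = H(X) + H(Y) - H(X,Y)
  = 1.1887 + 1.1887 - 1.1887
  = 1.1887 bits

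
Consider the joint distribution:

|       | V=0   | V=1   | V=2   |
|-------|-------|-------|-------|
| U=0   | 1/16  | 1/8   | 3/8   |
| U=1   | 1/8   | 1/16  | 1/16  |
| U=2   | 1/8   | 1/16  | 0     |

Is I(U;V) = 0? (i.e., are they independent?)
Marginal P(U) (row sums):
  P(U=0) = 1/16 + 1/8 + 3/8 = 9/16
  P(U=1) = 1/8 + 1/16 + 1/16 = 1/4
  P(U=2) = 1/8 + 1/16 + 0 = 3/16
Marginal P(V) (column sums):
  P(V=0) = 1/16 + 1/8 + 1/8 = 5/16
  P(V=1) = 1/8 + 1/16 + 1/16 = 1/4
  P(V=2) = 3/8 + 1/16 + 0 = 7/16

U and V are independent iff P(U=i,V=j) = P(U=i)·P(V=j) for every cell.
  P(U=0)·P(V=0) = 9/16 × 5/16 = 45/256, but P(U=0,V=0) = 1/16 ✗

No, U and V are not independent. Quantitatively, I(U;V) > 0:

H(U) = -[(9/16)·log₂(9/16) + (1/4)·log₂(1/4) + (3/16)·log₂(3/16)]
  = 0.4669 + 0.5000 + 0.4528
  = 1.4197 bits
H(V) = -[(5/16)·log₂(5/16) + (1/4)·log₂(1/4) + (7/16)·log₂(7/16)]
  = 0.5244 + 0.5000 + 0.5218
  = 1.5462 bits
H(U,V) = -[(1/16)·log₂(1/16) + (1/8)·log₂(1/8) + (3/8)·log₂(3/8) + (1/8)·log₂(1/8) + (1/16)·log₂(1/16) + (1/16)·log₂(1/16) + (1/8)·log₂(1/8) + (1/16)·log₂(1/16)]
  = 0.2500 + 0.3750 + 0.5306 + 0.3750 + 0.2500 + 0.2500 + 0.3750 + 0.2500
  = 2.6556 bits
I(U;V) = H(U) + H(V) - H(U,V) = 1.4197 + 1.5462 - 2.6556 = 0.3103 bits > 0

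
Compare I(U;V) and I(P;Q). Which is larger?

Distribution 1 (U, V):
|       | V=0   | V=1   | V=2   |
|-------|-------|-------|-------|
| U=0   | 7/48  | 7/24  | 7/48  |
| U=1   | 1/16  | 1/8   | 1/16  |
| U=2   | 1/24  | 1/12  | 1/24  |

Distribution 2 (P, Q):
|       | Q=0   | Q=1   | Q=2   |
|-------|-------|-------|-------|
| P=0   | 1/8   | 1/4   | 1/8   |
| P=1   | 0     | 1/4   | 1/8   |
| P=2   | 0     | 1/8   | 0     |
Distribution 1 (U, V):
Marginal P(U) (row sums):
  P(U=0) = 7/48 + 7/24 + 7/48 = 7/12
  P(U=1) = 1/16 + 1/8 + 1/16 = 1/4
  P(U=2) = 1/24 + 1/12 + 1/24 = 1/6
Marginal P(V) (column sums):
  P(V=0) = 7/48 + 1/16 + 1/24 = 1/4
  P(V=1) = 7/24 + 1/8 + 1/12 = 1/2
  P(V=2) = 7/48 + 1/16 + 1/24 = 1/4

H(U) = -[(7/12)·log₂(7/12) + (1/4)·log₂(1/4) + (1/6)·log₂(1/6)]
  = 0.4536 + 0.5000 + 0.4308
  = 1.3844 bits
H(V) = -[(1/4)·log₂(1/4) + (1/2)·log₂(1/2) + (1/4)·log₂(1/4)]
  = 0.5000 + 0.5000 + 0.5000
  = 1.5000 bits
H(U,V) = -[(7/48)·log₂(7/48) + (7/24)·log₂(7/24) + (7/48)·log₂(7/48) + (1/16)·log₂(1/16) + (1/8)·log₂(1/8) + (1/16)·log₂(1/16) + (1/24)·log₂(1/24) + (1/12)·log₂(1/12) + (1/24)·log₂(1/24)]
  = 0.4051 + 0.5185 + 0.4051 + 0.2500 + 0.3750 + 0.2500 + 0.1910 + 0.2987 + 0.1910
  = 2.8844 bits

I(U;V) = H(U) + H(V) - H(U,V)
  = 1.3844 + 1.5000 - 2.8844
  = 0.0000 bits

Distribution 2 (P, Q):
Marginal P(P) (row sums):
  P(P=0) = 1/8 + 1/4 + 1/8 = 1/2
  P(P=1) = 0 + 1/4 + 1/8 = 3/8
  P(P=2) = 0 + 1/8 + 0 = 1/8
Marginal P(Q) (column sums):
  P(Q=0) = 1/8 + 0 + 0 = 1/8
  P(Q=1) = 1/4 + 1/4 + 1/8 = 5/8
  P(Q=2) = 1/8 + 1/8 + 0 = 1/4

H(P) = -[(1/2)·log₂(1/2) + (3/8)·log₂(3/8) + (1/8)·log₂(1/8)]
  = 0.5000 + 0.5306 + 0.3750
  = 1.4056 bits
H(Q) = -[(1/8)·log₂(1/8) + (5/8)·log₂(5/8) + (1/4)·log₂(1/4)]
  = 0.3750 + 0.4238 + 0.5000
  = 1.2988 bits
H(P,Q) = -[(1/8)·log₂(1/8) + (1/4)·log₂(1/4) + (1/8)·log₂(1/8) + (1/4)·log₂(1/4) + (1/8)·log₂(1/8) + (1/8)·log₂(1/8)]
  = 0.3750 + 0.5000 + 0.3750 + 0.5000 + 0.3750 + 0.3750
  = 2.5000 bits

I(P;Q) = H(P) + H(Q) - H(P,Q)
  = 1.4056 + 1.2988 - 2.5000
  = 0.2044 bits

I(P;Q) = 0.2044 bits > I(U;V) = 0.0000 bits, so (P, Q) has the higher mutual information (stronger dependence).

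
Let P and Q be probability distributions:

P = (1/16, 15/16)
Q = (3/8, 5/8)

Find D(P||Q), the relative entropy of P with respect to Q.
D(P||Q) = Σ P(i) log₂(P(i)/Q(i))
  i=0: (1/16) × log₂((1/16)/(3/8)) = (1/16) × log₂(1/6) = -0.1616
  i=1: (15/16) × log₂((15/16)/(5/8)) = (15/16) × log₂(3/2) = 0.5484
D(P||Q) = -0.1616 + 0.5484
  = 0.3868 bits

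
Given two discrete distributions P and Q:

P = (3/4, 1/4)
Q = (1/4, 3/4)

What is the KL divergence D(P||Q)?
D(P||Q) = Σ P(i) log₂(P(i)/Q(i))
  i=0: (3/4) × log₂((3/4)/(1/4)) = (3/4) × log₂(3) = 1.1887
  i=1: (1/4) × log₂((1/4)/(3/4)) = (1/4) × log₂(1/3) = -0.3962
D(P||Q) = 1.1887 - 0.3962
  = 0.7925 bits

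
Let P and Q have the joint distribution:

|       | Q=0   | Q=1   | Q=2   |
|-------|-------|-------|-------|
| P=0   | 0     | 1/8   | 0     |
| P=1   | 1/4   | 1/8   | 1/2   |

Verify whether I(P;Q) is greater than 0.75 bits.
Marginal P(P) (row sums):
  P(P=0) = 0 + 1/8 + 0 = 1/8
  P(P=1) = 1/4 + 1/8 + 1/2 = 7/8
Marginal P(Q) (column sums):
  P(Q=0) = 0 + 1/4 = 1/4
  P(Q=1) = 1/8 + 1/8 = 1/4
  P(Q=2) = 0 + 1/2 = 1/2

H(P) = -[(1/8)·log₂(1/8) + (7/8)·log₂(7/8)]
  = 0.3750 + 0.1686
  = 0.5436 bits
H(Q) = -[(1/4)·log₂(1/4) + (1/4)·log₂(1/4) + (1/2)·log₂(1/2)]
  = 0.5000 + 0.5000 + 0.5000
  = 1.5000 bits
H(P,Q) = -[(1/8)·log₂(1/8) + (1/4)·log₂(1/4) + (1/8)·log₂(1/8) + (1/2)·log₂(1/2)]
  = 0.3750 + 0.5000 + 0.3750 + 0.5000
  = 1.7500 bits

I(P;Q) = H(P) + H(Q) - H(P,Q)
  = 0.5436 + 1.5000 - 1.7500
  = 0.2936 bits

No. I(P;Q) = 0.2936 bits, which is ≤ 0.75 bits.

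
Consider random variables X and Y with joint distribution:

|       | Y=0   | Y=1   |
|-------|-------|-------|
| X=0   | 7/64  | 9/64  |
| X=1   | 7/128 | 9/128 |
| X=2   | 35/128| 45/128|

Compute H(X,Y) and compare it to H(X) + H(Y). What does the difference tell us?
Marginal P(X) (row sums):
  P(X=0) = 7/64 + 9/64 = 1/4
  P(X=1) = 7/128 + 9/128 = 1/8
  P(X=2) = 35/128 + 45/128 = 5/8
Marginal P(Y) (column sums):
  P(Y=0) = 7/64 + 7/128 + 35/128 = 7/16
  P(Y=1) = 9/64 + 9/128 + 45/128 = 9/16

H(X,Y) = -[(7/64)·log₂(7/64) + (9/64)·log₂(9/64) + (7/128)·log₂(7/128) + (9/128)·log₂(9/128) + (35/128)·log₂(35/128) + (45/128)·log₂(45/128)]
  = 0.3492 + 0.3980 + 0.2293 + 0.2693 + 0.5115 + 0.5302
  = 2.2875 bits
H(X) = -[(1/4)·log₂(1/4) + (1/8)·log₂(1/8) + (5/8)·log₂(5/8)]
  = 0.5000 + 0.3750 + 0.4238
  = 1.2988 bits
H(Y) = -[(7/16)·log₂(7/16) + (9/16)·log₂(9/16)]
  = 0.5218 + 0.4669
  = 0.9887 bits

H(X) + H(Y) = 1.2988 + 0.9887 = 2.2875 bits
Difference: H(X) + H(Y) - H(X,Y) = 2.2875 - 2.2875 = 0.0000 bits = I(X;Y)

The difference is the mutual information; it is 0 here, so X and Y are independent (the joint entropy equals the sum of the marginal entropies).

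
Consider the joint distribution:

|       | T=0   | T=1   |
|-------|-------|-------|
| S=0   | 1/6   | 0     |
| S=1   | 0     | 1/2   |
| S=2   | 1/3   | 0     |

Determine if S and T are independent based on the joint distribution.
Marginal P(S) (row sums):
  P(S=0) = 1/6 + 0 = 1/6
  P(S=1) = 0 + 1/2 = 1/2
  P(S=2) = 1/3 + 0 = 1/3
Marginal P(T) (column sums):
  P(T=0) = 1/6 + 0 + 1/3 = 1/2
  P(T=1) = 0 + 1/2 + 0 = 1/2

S and T are independent iff P(S=i,T=j) = P(S=i)·P(T=j) for every cell.
  P(S=0)·P(T=0) = 1/6 × 1/2 = 1/12, but P(S=0,T=0) = 1/6 ✗

No, S and T are not independent. Quantitatively, I(S;T) > 0:

H(S) = -[(1/6)·log₂(1/6) + (1/2)·log₂(1/2) + (1/3)·log₂(1/3)]
  = 0.4308 + 0.5000 + 0.5283
  = 1.4591 bits
H(T) = -[(1/2)·log₂(1/2) + (1/2)·log₂(1/2)]
  = 0.5000 + 0.5000
  = 1.0000 bits
H(S,T) = -[(1/6)·log₂(1/6) + (1/2)·log₂(1/2) + (1/3)·log₂(1/3)]
  = 0.4308 + 0.5000 + 0.5283
  = 1.4591 bits
I(S;T) = H(S) + H(T) - H(S,T) = 1.4591 + 1.0000 - 1.4591 = 1.0000 bits > 0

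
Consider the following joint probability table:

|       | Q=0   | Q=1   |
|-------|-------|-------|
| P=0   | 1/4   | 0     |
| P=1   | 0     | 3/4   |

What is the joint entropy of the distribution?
H(P,Q) = -Σ P(P,Q) log₂ P(P,Q), summed over the non-zero cells:
H(P,Q) = -[(1/4)·log₂(1/4) + (3/4)·log₂(3/4)]
  = 0.5000 + 0.3113
  = 0.8113 bits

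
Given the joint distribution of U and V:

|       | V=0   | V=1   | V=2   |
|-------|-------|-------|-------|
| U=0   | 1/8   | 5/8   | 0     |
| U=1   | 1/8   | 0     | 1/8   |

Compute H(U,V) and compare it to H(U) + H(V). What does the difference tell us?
Marginal P(U) (row sums):
  P(U=0) = 1/8 + 5/8 + 0 = 3/4
  P(U=1) = 1/8 + 0 + 1/8 = 1/4
Marginal P(V) (column sums):
  P(V=0) = 1/8 + 1/8 = 1/4
  P(V=1) = 5/8 + 0 = 5/8
  P(V=2) = 0 + 1/8 = 1/8

H(U,V) = -[(1/8)·log₂(1/8) + (5/8)·log₂(5/8) + (1/8)·log₂(1/8) + (1/8)·log₂(1/8)]
  = 0.3750 + 0.4238 + 0.3750 + 0.3750
  = 1.5488 bits
H(U) = -[(3/4)·log₂(3/4) + (1/4)·log₂(1/4)]
  = 0.3113 + 0.5000
  = 0.8113 bits
H(V) = -[(1/4)·log₂(1/4) + (5/8)·log₂(5/8) + (1/8)·log₂(1/8)]
  = 0.5000 + 0.4238 + 0.3750
  = 1.2988 bits

H(U) + H(V) = 0.8113 + 1.2988 = 2.1101 bits
Difference: H(U) + H(V) - H(U,V) = 2.1101 - 1.5488 = 0.5613 bits = I(U;V)

The difference is the mutual information; it is positive here, so U and V are dependent (knowing one reduces uncertainty about the other by 0.5613 bits).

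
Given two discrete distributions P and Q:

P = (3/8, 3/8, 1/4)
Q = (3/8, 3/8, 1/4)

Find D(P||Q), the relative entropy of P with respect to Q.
D(P||Q) = Σ P(i) log₂(P(i)/Q(i))
  i=0: (3/8) × log₂((3/8)/(3/8)) = (3/8) × log₂(1) = 0.0000
  i=1: (3/8) × log₂((3/8)/(3/8)) = (3/8) × log₂(1) = 0.0000
  i=2: (1/4) × log₂((1/4)/(1/4)) = (1/4) × log₂(1) = 0.0000
D(P||Q) = 0.0000 + 0.0000 + 0.0000
  = 0.0000 bits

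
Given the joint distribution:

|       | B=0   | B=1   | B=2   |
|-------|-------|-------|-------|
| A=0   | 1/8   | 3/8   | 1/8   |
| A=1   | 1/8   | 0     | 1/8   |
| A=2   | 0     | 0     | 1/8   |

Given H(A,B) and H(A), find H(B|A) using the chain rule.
From the chain rule: H(A,B) = H(A) + H(B|A)
Therefore: H(B|A) = H(A,B) - H(A)

H(A,B) = -[(1/8)·log₂(1/8) + (3/8)·log₂(3/8) + (1/8)·log₂(1/8) + (1/8)·log₂(1/8) + (1/8)·log₂(1/8) + (1/8)·log₂(1/8)]
  = 0.3750 + 0.5306 + 0.3750 + 0.3750 + 0.3750 + 0.3750
  = 2.4056 bits
Marginal P(A) (row sums):
  P(A=0) = 1/8 + 3/8 + 1/8 = 5/8
  P(A=1) = 1/8 + 0 + 1/8 = 1/4
  P(A=2) = 0 + 0 + 1/8 = 1/8
H(A) = -[(5/8)·log₂(5/8) + (1/4)·log₂(1/4) + (1/8)·log₂(1/8)]
  = 0.4238 + 0.5000 + 0.3750
  = 1.2988 bits

H(B|A) = 2.4056 - 1.2988 = 1.1068 bits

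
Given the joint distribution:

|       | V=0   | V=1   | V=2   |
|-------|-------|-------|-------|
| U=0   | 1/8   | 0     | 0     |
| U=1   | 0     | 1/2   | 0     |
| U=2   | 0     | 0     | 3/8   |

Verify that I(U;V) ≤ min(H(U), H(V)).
Marginal P(U) (row sums):
  P(U=0) = 1/8 + 0 + 0 = 1/8
  P(U=1) = 0 + 1/2 + 0 = 1/2
  P(U=2) = 0 + 0 + 3/8 = 3/8
Marginal P(V) (column sums):
  P(V=0) = 1/8 + 0 + 0 = 1/8
  P(V=1) = 0 + 1/2 + 0 = 1/2
  P(V=2) = 0 + 0 + 3/8 = 3/8

H(U) = -[(1/8)·log₂(1/8) + (1/2)·log₂(1/2) + (3/8)·log₂(3/8)]
  = 0.3750 + 0.5000 + 0.5306
  = 1.4056 bits
H(V) = -[(1/8)·log₂(1/8) + (1/2)·log₂(1/2) + (3/8)·log₂(3/8)]
  = 0.3750 + 0.5000 + 0.5306
  = 1.4056 bits
H(U,V) = -[(1/8)·log₂(1/8) + (1/2)·log₂(1/2) + (3/8)·log₂(3/8)]
  = 0.3750 + 0.5000 + 0.5306
  = 1.4056 bits

I(U;V) = H(U) + H(V) - H(U,V)
  = 1.4056 + 1.4056 - 1.4056
  = 1.4056 bits

min(H(U), H(V)) = min(1.4056, 1.4056) = 1.4056 bits
Since 1.4056 ≤ 1.4056, the bound is satisfied ✓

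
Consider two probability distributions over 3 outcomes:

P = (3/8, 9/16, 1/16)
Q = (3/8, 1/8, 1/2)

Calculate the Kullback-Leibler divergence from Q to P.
D(P||Q) = Σ P(i) log₂(P(i)/Q(i))
  i=0: (3/8) × log₂((3/8)/(3/8)) = (3/8) × log₂(1) = 0.0000
  i=1: (9/16) × log₂((9/16)/(1/8)) = (9/16) × log₂(9/2) = 1.2206
  i=2: (1/16) × log₂((1/16)/(1/2)) = (1/16) × log₂(1/8) = -0.1875
D(P||Q) = 0.0000 + 1.2206 - 0.1875
  = 1.0331 bits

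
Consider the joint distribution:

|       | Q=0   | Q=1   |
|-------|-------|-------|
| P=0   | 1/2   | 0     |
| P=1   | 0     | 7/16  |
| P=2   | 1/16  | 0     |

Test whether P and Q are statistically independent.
Marginal P(P) (row sums):
  P(P=0) = 1/2 + 0 = 1/2
  P(P=1) = 0 + 7/16 = 7/16
  P(P=2) = 1/16 + 0 = 1/16
Marginal P(Q) (column sums):
  P(Q=0) = 1/2 + 0 + 1/16 = 9/16
  P(Q=1) = 0 + 7/16 + 0 = 7/16

P and Q are independent iff P(P=i,Q=j) = P(P=i)·P(Q=j) for every cell.
  P(P=0)·P(Q=0) = 1/2 × 9/16 = 9/32, but P(P=0,Q=0) = 1/2 ✗

No, P and Q are not independent. Quantitatively, I(P;Q) > 0:

H(P) = -[(1/2)·log₂(1/2) + (7/16)·log₂(7/16) + (1/16)·log₂(1/16)]
  = 0.5000 + 0.5218 + 0.2500
  = 1.2718 bits
H(Q) = -[(9/16)·log₂(9/16) + (7/16)·log₂(7/16)]
  = 0.4669 + 0.5218
  = 0.9887 bits
H(P,Q) = -[(1/2)·log₂(1/2) + (7/16)·log₂(7/16) + (1/16)·log₂(1/16)]
  = 0.5000 + 0.5218 + 0.2500
  = 1.2718 bits
I(P;Q) = H(P) + H(Q) - H(P,Q) = 1.2718 + 0.9887 - 1.2718 = 0.9887 bits > 0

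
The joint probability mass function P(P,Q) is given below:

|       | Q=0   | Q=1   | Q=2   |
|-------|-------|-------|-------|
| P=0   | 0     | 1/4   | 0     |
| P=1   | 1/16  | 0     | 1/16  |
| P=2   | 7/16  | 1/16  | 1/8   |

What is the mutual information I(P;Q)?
Marginal P(P) (row sums):
  P(P=0) = 0 + 1/4 + 0 = 1/4
  P(P=1) = 1/16 + 0 + 1/16 = 1/8
  P(P=2) = 7/16 + 1/16 + 1/8 = 5/8
Marginal P(Q) (column sums):
  P(Q=0) = 0 + 1/16 + 7/16 = 1/2
  P(Q=1) = 1/4 + 0 + 1/16 = 5/16
  P(Q=2) = 0 + 1/16 + 1/8 = 3/16

H(P) = -[(1/4)·log₂(1/4) + (1/8)·log₂(1/8) + (5/8)·log₂(5/8)]
  = 0.5000 + 0.3750 + 0.4238
  = 1.2988 bits
H(Q) = -[(1/2)·log₂(1/2) + (5/16)·log₂(5/16) + (3/16)·log₂(3/16)]
  = 0.5000 + 0.5244 + 0.4528
  = 1.4772 bits
H(P,Q) = -[(1/4)·log₂(1/4) + (1/16)·log₂(1/16) + (1/16)·log₂(1/16) + (7/16)·log₂(7/16) + (1/16)·log₂(1/16) + (1/8)·log₂(1/8)]
  = 0.5000 + 0.2500 + 0.2500 + 0.5218 + 0.2500 + 0.3750
  = 2.1468 bits

I(P;Q) = H(P) + H(Q) - H(P,Q)
  = 1.2988 + 1.4772 - 2.1468
  = 0.6292 bits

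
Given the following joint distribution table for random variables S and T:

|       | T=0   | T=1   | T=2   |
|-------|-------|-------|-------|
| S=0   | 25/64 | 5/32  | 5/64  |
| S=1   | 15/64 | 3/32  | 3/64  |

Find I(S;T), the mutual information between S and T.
Marginal P(S) (row sums):
  P(S=0) = 25/64 + 5/32 + 5/64 = 5/8
  P(S=1) = 15/64 + 3/32 + 3/64 = 3/8
Marginal P(T) (column sums):
  P(T=0) = 25/64 + 15/64 = 5/8
  P(T=1) = 5/32 + 3/32 = 1/4
  P(T=2) = 5/64 + 3/64 = 1/8

H(S) = -[(5/8)·log₂(5/8) + (3/8)·log₂(3/8)]
  = 0.4238 + 0.5306
  = 0.9544 bits
H(T) = -[(5/8)·log₂(5/8) + (1/4)·log₂(1/4) + (1/8)·log₂(1/8)]
  = 0.4238 + 0.5000 + 0.3750
  = 1.2988 bits
H(S,T) = -[(25/64)·log₂(25/64) + (5/32)·log₂(5/32) + (5/64)·log₂(5/64) + (15/64)·log₂(15/64) + (3/32)·log₂(3/32) + (3/64)·log₂(3/64)]
  = 0.5297 + 0.4184 + 0.2873 + 0.4906 + 0.3202 + 0.2070
  = 2.2532 bits

I(S;T) = H(S) + H(T) - H(S,T)
  = 0.9544 + 1.2988 - 2.2532
  = 0.0000 bits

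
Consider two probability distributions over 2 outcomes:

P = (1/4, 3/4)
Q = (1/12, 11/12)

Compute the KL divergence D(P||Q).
D(P||Q) = Σ P(i) log₂(P(i)/Q(i))
  i=0: (1/4) × log₂((1/4)/(1/12)) = (1/4) × log₂(3) = 0.3962
  i=1: (3/4) × log₂((3/4)/(11/12)) = (3/4) × log₂(9/11) = -0.2171
D(P||Q) = 0.3962 - 0.2171
  = 0.1791 bits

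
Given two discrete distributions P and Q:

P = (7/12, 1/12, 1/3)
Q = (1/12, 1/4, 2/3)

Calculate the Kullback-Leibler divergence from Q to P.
D(P||Q) = Σ P(i) log₂(P(i)/Q(i))
  i=0: (7/12) × log₂((7/12)/(1/12)) = (7/12) × log₂(7) = 1.6376
  i=1: (1/12) × log₂((1/12)/(1/4)) = (1/12) × log₂(1/3) = -0.1321
  i=2: (1/3) × log₂((1/3)/(2/3)) = (1/3) × log₂(1/2) = -0.3333
D(P||Q) = 1.6376 - 0.1321 - 0.3333
  = 1.1722 bits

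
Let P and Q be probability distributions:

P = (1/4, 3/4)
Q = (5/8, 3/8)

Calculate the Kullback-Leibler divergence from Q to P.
D(P||Q) = Σ P(i) log₂(P(i)/Q(i))
  i=0: (1/4) × log₂((1/4)/(5/8)) = (1/4) × log₂(2/5) = -0.3305
  i=1: (3/4) × log₂((3/4)/(3/8)) = (3/4) × log₂(2) = 0.7500
D(P||Q) = -0.3305 + 0.7500
  = 0.4195 bits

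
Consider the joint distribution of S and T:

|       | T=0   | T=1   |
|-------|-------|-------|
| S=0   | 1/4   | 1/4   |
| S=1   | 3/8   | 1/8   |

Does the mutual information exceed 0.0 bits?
Marginal P(S) (row sums):
  P(S=0) = 1/4 + 1/4 = 1/2
  P(S=1) = 3/8 + 1/8 = 1/2
Marginal P(T) (column sums):
  P(T=0) = 1/4 + 3/8 = 5/8
  P(T=1) = 1/4 + 1/8 = 3/8

H(S) = -[(1/2)·log₂(1/2) + (1/2)·log₂(1/2)]
  = 0.5000 + 0.5000
  = 1.0000 bits
H(T) = -[(5/8)·log₂(5/8) + (3/8)·log₂(3/8)]
  = 0.4238 + 0.5306
  = 0.9544 bits
H(S,T) = -[(1/4)·log₂(1/4) + (1/4)·log₂(1/4) + (3/8)·log₂(3/8) + (1/8)·log₂(1/8)]
  = 0.5000 + 0.5000 + 0.5306 + 0.3750
  = 1.9056 bits

I(S;T) = H(S) + H(T) - H(S,T)
  = 1.0000 + 0.9544 - 1.9056
  = 0.0488 bits

Yes. I(S;T) = 0.0488 bits, which is > 0.0 bits.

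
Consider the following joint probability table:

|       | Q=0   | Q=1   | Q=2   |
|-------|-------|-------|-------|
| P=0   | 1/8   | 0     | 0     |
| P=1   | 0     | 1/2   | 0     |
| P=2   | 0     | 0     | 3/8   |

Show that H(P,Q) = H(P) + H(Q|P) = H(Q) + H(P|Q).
Marginal P(P) (row sums):
  P(P=0) = 1/8 + 0 + 0 = 1/8
  P(P=1) = 0 + 1/2 + 0 = 1/2
  P(P=2) = 0 + 0 + 3/8 = 3/8
Marginal P(Q) (column sums):
  P(Q=0) = 1/8 + 0 + 0 = 1/8
  P(Q=1) = 0 + 1/2 + 0 = 1/2
  P(Q=2) = 0 + 0 + 3/8 = 3/8

Decomposition 1: H(P) + H(Q|P)
H(P) = -[(1/8)·log₂(1/8) + (1/2)·log₂(1/2) + (3/8)·log₂(3/8)]
  = 0.3750 + 0.5000 + 0.5306
  = 1.4056 bits
H(Q|P) = -Σ P(P,Q)·log₂ P(Q|P), where P(Q|P) = P(P,Q) / P(P)
  (cells with P(P,Q) = 0 contribute 0)
  (P=0,Q=0): P(Q|P) = (1/8)/(1/8) = 1;  -(1/8)·log₂(1) = 0.0000
  (P=1,Q=1): P(Q|P) = (1/2)/(1/2) = 1;  -(1/2)·log₂(1) = 0.0000
  (P=2,Q=2): P(Q|P) = (3/8)/(3/8) = 1;  -(3/8)·log₂(1) = 0.0000
H(Q|P) = 0.0000 + 0.0000 + 0.0000
  = 0.0000 bits
H(P) + H(Q|P) = 1.4056 + 0.0000 = 1.4056 bits

Decomposition 2: H(Q) + H(P|Q)
H(Q) = -[(1/8)·log₂(1/8) + (1/2)·log₂(1/2) + (3/8)·log₂(3/8)]
  = 0.3750 + 0.5000 + 0.5306
  = 1.4056 bits
H(P|Q) = -Σ P(P,Q)·log₂ P(P|Q), where P(P|Q) = P(P,Q) / P(Q)
  (cells with P(P,Q) = 0 contribute 0)
  (P=0,Q=0): P(P|Q) = (1/8)/(1/8) = 1;  -(1/8)·log₂(1) = 0.0000
  (P=1,Q=1): P(P|Q) = (1/2)/(1/2) = 1;  -(1/2)·log₂(1) = 0.0000
  (P=2,Q=2): P(P|Q) = (3/8)/(3/8) = 1;  -(3/8)·log₂(1) = 0.0000
H(P|Q) = 0.0000 + 0.0000 + 0.0000
  = 0.0000 bits
H(Q) + H(P|Q) = 1.4056 + 0.0000 = 1.4056 bits

Direct computation of the joint entropy:
H(P,Q) = -[(1/8)·log₂(1/8) + (1/2)·log₂(1/2) + (3/8)·log₂(3/8)]
  = 0.3750 + 0.5000 + 0.5306
  = 1.4056 bits

All three agree: H(P,Q) = 1.4056 bits ✓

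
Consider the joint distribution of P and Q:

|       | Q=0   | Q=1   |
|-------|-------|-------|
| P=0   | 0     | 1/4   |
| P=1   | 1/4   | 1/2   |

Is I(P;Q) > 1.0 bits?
Marginal P(P) (row sums):
  P(P=0) = 0 + 1/4 = 1/4
  P(P=1) = 1/4 + 1/2 = 3/4
Marginal P(Q) (column sums):
  P(Q=0) = 0 + 1/4 = 1/4
  P(Q=1) = 1/4 + 1/2 = 3/4

H(P) = -[(1/4)·log₂(1/4) + (3/4)·log₂(3/4)]
  = 0.5000 + 0.3113
  = 0.8113 bits
H(Q) = -[(1/4)·log₂(1/4) + (3/4)·log₂(3/4)]
  = 0.5000 + 0.3113
  = 0.8113 bits
H(P,Q) = -[(1/4)·log₂(1/4) + (1/4)·log₂(1/4) + (1/2)·log₂(1/2)]
  = 0.5000 + 0.5000 + 0.5000
  = 1.5000 bits

I(P;Q) = H(P) + H(Q) - H(P,Q)
  = 0.8113 + 0.8113 - 1.5000
  = 0.1226 bits

No. I(P;Q) = 0.1226 bits, which is ≤ 1.0 bits.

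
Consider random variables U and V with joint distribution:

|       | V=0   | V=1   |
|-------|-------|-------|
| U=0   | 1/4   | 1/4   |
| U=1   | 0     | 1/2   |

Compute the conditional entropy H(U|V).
Marginal P(V) (column sums):
  P(V=0) = 1/4 + 0 = 1/4
  P(V=1) = 1/4 + 1/2 = 3/4

H(U|V) = -Σ P(U,V)·log₂ P(U|V), where P(U|V) = P(U,V) / P(V)
  (cells with P(U,V) = 0 contribute 0)
  (U=0,V=0): P(U|V) = (1/4)/(1/4) = 1;  -(1/4)·log₂(1) = 0.0000
  (U=0,V=1): P(U|V) = (1/4)/(3/4) = 1/3;  -(1/4)·log₂(1/3) = 0.3962
  (U=1,V=1): P(U|V) = (1/2)/(3/4) = 2/3;  -(1/2)·log₂(2/3) = 0.2925
H(U|V) = 0.0000 + 0.3962 + 0.2925
  = 0.6887 bits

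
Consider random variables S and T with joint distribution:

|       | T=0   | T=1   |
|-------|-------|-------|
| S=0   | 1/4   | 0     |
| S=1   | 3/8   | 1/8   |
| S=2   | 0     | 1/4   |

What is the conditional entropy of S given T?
Marginal P(T) (column sums):
  P(T=0) = 1/4 + 3/8 + 0 = 5/8
  P(T=1) = 0 + 1/8 + 1/4 = 3/8

H(S|T) = -Σ P(S,T)·log₂ P(S|T), where P(S|T) = P(S,T) / P(T)
  (cells with P(S,T) = 0 contribute 0)
  (S=0,T=0): P(S|T) = (1/4)/(5/8) = 2/5;  -(1/4)·log₂(2/5) = 0.3305
  (S=1,T=0): P(S|T) = (3/8)/(5/8) = 3/5;  -(3/8)·log₂(3/5) = 0.2764
  (S=1,T=1): P(S|T) = (1/8)/(3/8) = 1/3;  -(1/8)·log₂(1/3) = 0.1981
  (S=2,T=1): P(S|T) = (1/4)/(3/8) = 2/3;  -(1/4)·log₂(2/3) = 0.1462
H(S|T) = 0.3305 + 0.2764 + 0.1981 + 0.1462
  = 0.9512 bits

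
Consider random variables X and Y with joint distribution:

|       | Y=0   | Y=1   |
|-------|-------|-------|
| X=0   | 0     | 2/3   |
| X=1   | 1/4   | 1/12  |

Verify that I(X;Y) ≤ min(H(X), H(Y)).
Marginal P(X) (row sums):
  P(X=0) = 0 + 2/3 = 2/3
  P(X=1) = 1/4 + 1/12 = 1/3
Marginal P(Y) (column sums):
  P(Y=0) = 0 + 1/4 = 1/4
  P(Y=1) = 2/3 + 1/12 = 3/4

H(X) = -[(2/3)·log₂(2/3) + (1/3)·log₂(1/3)]
  = 0.3900 + 0.5283
  = 0.9183 bits
H(Y) = -[(1/4)·log₂(1/4) + (3/4)·log₂(3/4)]
  = 0.5000 + 0.3113
  = 0.8113 bits
H(X,Y) = -[(2/3)·log₂(2/3) + (1/4)·log₂(1/4) + (1/12)·log₂(1/12)]
  = 0.3900 + 0.5000 + 0.2987
  = 1.1887 bits

I(X;Y) = H(X) + H(Y) - H(X,Y)
  = 0.9183 + 0.8113 - 1.1887
  = 0.5409 bits

min(H(X), H(Y)) = min(0.9183, 0.8113) = 0.8113 bits
Since 0.5409 ≤ 0.8113, the bound is satisfied ✓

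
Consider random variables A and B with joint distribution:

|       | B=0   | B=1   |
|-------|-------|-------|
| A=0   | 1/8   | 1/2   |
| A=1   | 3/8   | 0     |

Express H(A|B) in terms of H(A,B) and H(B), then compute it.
H(A|B) = H(A,B) - H(B)

Marginal P(B) (column sums):
  P(B=0) = 1/8 + 3/8 = 1/2
  P(B=1) = 1/2 + 0 = 1/2

H(A,B) = -[(1/8)·log₂(1/8) + (1/2)·log₂(1/2) + (3/8)·log₂(3/8)]
  = 0.3750 + 0.5000 + 0.5306
  = 1.4056 bits
H(B) = -[(1/2)·log₂(1/2) + (1/2)·log₂(1/2)]
  = 0.5000 + 0.5000
  = 1.0000 bits

H(A|B) = 1.4056 - 1.0000 = 0.4056 bits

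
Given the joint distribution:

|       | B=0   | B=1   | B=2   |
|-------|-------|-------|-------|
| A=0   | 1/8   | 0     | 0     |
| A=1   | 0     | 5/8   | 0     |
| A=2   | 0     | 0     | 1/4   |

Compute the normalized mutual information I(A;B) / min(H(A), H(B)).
Marginal P(A) (row sums):
  P(A=0) = 1/8 + 0 + 0 = 1/8
  P(A=1) = 0 + 5/8 + 0 = 5/8
  P(A=2) = 0 + 0 + 1/4 = 1/4
Marginal P(B) (column sums):
  P(B=0) = 1/8 + 0 + 0 = 1/8
  P(B=1) = 0 + 5/8 + 0 = 5/8
  P(B=2) = 0 + 0 + 1/4 = 1/4

H(A) = -[(1/8)·log₂(1/8) + (5/8)·log₂(5/8) + (1/4)·log₂(1/4)]
  = 0.3750 + 0.4238 + 0.5000
  = 1.2988 bits
H(B) = -[(1/8)·log₂(1/8) + (5/8)·log₂(5/8) + (1/4)·log₂(1/4)]
  = 0.3750 + 0.4238 + 0.5000
  = 1.2988 bits
H(A,B) = -[(1/8)·log₂(1/8) + (5/8)·log₂(5/8) + (1/4)·log₂(1/4)]
  = 0.3750 + 0.4238 + 0.5000
  = 1.2988 bits

I(A;B) = H(A) + H(B) - H(A,B)
  = 1.2988 + 1.2988 - 1.2988
  = 1.2988 bits

min(H(A), H(B)) = min(1.2988, 1.2988) = 1.2988 bits
Normalized MI = 1.2988 / 1.2988 = 1.0000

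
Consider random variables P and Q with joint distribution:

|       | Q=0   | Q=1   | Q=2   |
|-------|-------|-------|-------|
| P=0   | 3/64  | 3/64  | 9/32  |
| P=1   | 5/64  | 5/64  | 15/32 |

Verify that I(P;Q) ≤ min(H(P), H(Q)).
Marginal P(P) (row sums):
  P(P=0) = 3/64 + 3/64 + 9/32 = 3/8
  P(P=1) = 5/64 + 5/64 + 15/32 = 5/8
Marginal P(Q) (column sums):
  P(Q=0) = 3/64 + 5/64 = 1/8
  P(Q=1) = 3/64 + 5/64 = 1/8
  P(Q=2) = 9/32 + 15/32 = 3/4

H(P) = -[(3/8)·log₂(3/8) + (5/8)·log₂(5/8)]
  = 0.5306 + 0.4238
  = 0.9544 bits
H(Q) = -[(1/8)·log₂(1/8) + (1/8)·log₂(1/8) + (3/4)·log₂(3/4)]
  = 0.3750 + 0.3750 + 0.3113
  = 1.0613 bits
H(P,Q) = -[(3/64)·log₂(3/64) + (3/64)·log₂(3/64) + (9/32)·log₂(9/32) + (5/64)·log₂(5/64) + (5/64)·log₂(5/64) + (15/32)·log₂(15/32)]
  = 0.2070 + 0.2070 + 0.5147 + 0.2873 + 0.2873 + 0.5124
  = 2.0157 bits

I(P;Q) = H(P) + H(Q) - H(P,Q)
  = 0.9544 + 1.0613 - 2.0157
  = 0.0000 bits

min(H(P), H(Q)) = min(0.9544, 1.0613) = 0.9544 bits
Since 0.0000 ≤ 0.9544, the bound is satisfied ✓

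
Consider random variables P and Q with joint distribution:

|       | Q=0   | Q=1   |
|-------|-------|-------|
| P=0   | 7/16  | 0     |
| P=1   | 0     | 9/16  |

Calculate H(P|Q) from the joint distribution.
Marginal P(Q) (column sums):
  P(Q=0) = 7/16 + 0 = 7/16
  P(Q=1) = 0 + 9/16 = 9/16

H(P|Q) = -Σ P(P,Q)·log₂ P(P|Q), where P(P|Q) = P(P,Q) / P(Q)
  (cells with P(P,Q) = 0 contribute 0)
  (P=0,Q=0): P(P|Q) = (7/16)/(7/16) = 1;  -(7/16)·log₂(1) = 0.0000
  (P=1,Q=1): P(P|Q) = (9/16)/(9/16) = 1;  -(9/16)·log₂(1) = 0.0000
H(P|Q) = 0.0000 + 0.0000
  = 0.0000 bits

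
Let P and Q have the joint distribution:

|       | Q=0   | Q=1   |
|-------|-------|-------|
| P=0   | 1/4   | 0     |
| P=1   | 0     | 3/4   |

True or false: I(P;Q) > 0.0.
Marginal P(P) (row sums):
  P(P=0) = 1/4 + 0 = 1/4
  P(P=1) = 0 + 3/4 = 3/4
Marginal P(Q) (column sums):
  P(Q=0) = 1/4 + 0 = 1/4
  P(Q=1) = 0 + 3/4 = 3/4

H(P) = -[(1/4)·log₂(1/4) + (3/4)·log₂(3/4)]
  = 0.5000 + 0.3113
  = 0.8113 bits
H(Q) = -[(1/4)·log₂(1/4) + (3/4)·log₂(3/4)]
  = 0.5000 + 0.3113
  = 0.8113 bits
H(P,Q) = -[(1/4)·log₂(1/4) + (3/4)·log₂(3/4)]
  = 0.5000 + 0.3113
  = 0.8113 bits

I(P;Q) = H(P) + H(Q) - H(P,Q)
  = 0.8113 + 0.8113 - 0.8113
  = 0.8113 bits

True. I(P;Q) = 0.8113 bits, which is > 0.0 bits.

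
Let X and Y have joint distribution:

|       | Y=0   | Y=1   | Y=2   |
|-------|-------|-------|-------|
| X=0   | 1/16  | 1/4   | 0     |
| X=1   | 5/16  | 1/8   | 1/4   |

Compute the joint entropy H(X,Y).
H(X,Y) = -Σ P(X,Y) log₂ P(X,Y), summed over the non-zero cells:
H(X,Y) = -[(1/16)·log₂(1/16) + (1/4)·log₂(1/4) + (5/16)·log₂(5/16) + (1/8)·log₂(1/8) + (1/4)·log₂(1/4)]
  = 0.2500 + 0.5000 + 0.5244 + 0.3750 + 0.5000
  = 2.1494 bits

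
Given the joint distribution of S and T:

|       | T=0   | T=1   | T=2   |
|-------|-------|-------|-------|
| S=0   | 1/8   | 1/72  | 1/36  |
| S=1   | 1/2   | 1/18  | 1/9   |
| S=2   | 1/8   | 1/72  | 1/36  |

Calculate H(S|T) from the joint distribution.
Marginal P(T) (column sums):
  P(T=0) = 1/8 + 1/2 + 1/8 = 3/4
  P(T=1) = 1/72 + 1/18 + 1/72 = 1/12
  P(T=2) = 1/36 + 1/9 + 1/36 = 1/6

H(S|T) = -Σ P(S,T)·log₂ P(S|T), where P(S|T) = P(S,T) / P(T)
  (S=0,T=0): P(S|T) = (1/8)/(3/4) = 1/6;  -(1/8)·log₂(1/6) = 0.3231
  (S=0,T=1): P(S|T) = (1/72)/(1/12) = 1/6;  -(1/72)·log₂(1/6) = 0.0359
  (S=0,T=2): P(S|T) = (1/36)/(1/6) = 1/6;  -(1/36)·log₂(1/6) = 0.0718
  (S=1,T=0): P(S|T) = (1/2)/(3/4) = 2/3;  -(1/2)·log₂(2/3) = 0.2925
  (S=1,T=1): P(S|T) = (1/18)/(1/12) = 2/3;  -(1/18)·log₂(2/3) = 0.0325
  (S=1,T=2): P(S|T) = (1/9)/(1/6) = 2/3;  -(1/9)·log₂(2/3) = 0.0650
  (S=2,T=0): P(S|T) = (1/8)/(3/4) = 1/6;  -(1/8)·log₂(1/6) = 0.3231
  (S=2,T=1): P(S|T) = (1/72)/(1/12) = 1/6;  -(1/72)·log₂(1/6) = 0.0359
  (S=2,T=2): P(S|T) = (1/36)/(1/6) = 1/6;  -(1/36)·log₂(1/6) = 0.0718
H(S|T) = 0.3231 + 0.0359 + 0.0718 + 0.2925 + 0.0325 + 0.0650 + 0.3231 + 0.0359 + 0.0718
  = 1.2516 bits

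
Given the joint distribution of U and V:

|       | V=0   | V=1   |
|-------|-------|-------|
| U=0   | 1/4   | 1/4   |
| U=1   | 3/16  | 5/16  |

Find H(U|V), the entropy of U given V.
Marginal P(V) (column sums):
  P(V=0) = 1/4 + 3/16 = 7/16
  P(V=1) = 1/4 + 5/16 = 9/16

H(U|V) = -Σ P(U,V)·log₂ P(U|V), where P(U|V) = P(U,V) / P(V)
  (U=0,V=0): P(U|V) = (1/4)/(7/16) = 4/7;  -(1/4)·log₂(4/7) = 0.2018
  (U=0,V=1): P(U|V) = (1/4)/(9/16) = 4/9;  -(1/4)·log₂(4/9) = 0.2925
  (U=1,V=0): P(U|V) = (3/16)/(7/16) = 3/7;  -(3/16)·log₂(3/7) = 0.2292
  (U=1,V=1): P(U|V) = (5/16)/(9/16) = 5/9;  -(5/16)·log₂(5/9) = 0.2650
H(U|V) = 0.2018 + 0.2925 + 0.2292 + 0.2650
  = 0.9885 bits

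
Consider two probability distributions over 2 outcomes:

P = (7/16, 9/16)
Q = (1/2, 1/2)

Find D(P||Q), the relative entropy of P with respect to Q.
D(P||Q) = Σ P(i) log₂(P(i)/Q(i))
  i=0: (7/16) × log₂((7/16)/(1/2)) = (7/16) × log₂(7/8) = -0.0843
  i=1: (9/16) × log₂((9/16)/(1/2)) = (9/16) × log₂(9/8) = 0.0956
D(P||Q) = -0.0843 + 0.0956
  = 0.0113 bits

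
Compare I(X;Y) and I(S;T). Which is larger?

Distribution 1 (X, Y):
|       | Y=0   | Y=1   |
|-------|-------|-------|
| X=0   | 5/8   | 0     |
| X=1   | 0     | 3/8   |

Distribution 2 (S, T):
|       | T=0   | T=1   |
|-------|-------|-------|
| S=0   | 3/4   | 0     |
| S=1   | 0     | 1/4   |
Distribution 1 (X, Y):
Marginal P(X) (row sums):
  P(X=0) = 5/8 + 0 = 5/8
  P(X=1) = 0 + 3/8 = 3/8
Marginal P(Y) (column sums):
  P(Y=0) = 5/8 + 0 = 5/8
  P(Y=1) = 0 + 3/8 = 3/8

H(X) = -[(5/8)·log₂(5/8) + (3/8)·log₂(3/8)]
  = 0.4238 + 0.5306
  = 0.9544 bits
H(Y) = -[(5/8)·log₂(5/8) + (3/8)·log₂(3/8)]
  = 0.4238 + 0.5306
  = 0.9544 bits
H(X,Y) = -[(5/8)·log₂(5/8) + (3/8)·log₂(3/8)]
  = 0.4238 + 0.5306
  = 0.9544 bits

I(X;Y) = H(X) + H(Y) - H(X,Y)
  = 0.9544 + 0.9544 - 0.9544
  = 0.9544 bits

Distribution 2 (S, T):
Marginal P(S) (row sums):
  P(S=0) = 3/4 + 0 = 3/4
  P(S=1) = 0 + 1/4 = 1/4
Marginal P(T) (column sums):
  P(T=0) = 3/4 + 0 = 3/4
  P(T=1) = 0 + 1/4 = 1/4

H(S) = -[(3/4)·log₂(3/4) + (1/4)·log₂(1/4)]
  = 0.3113 + 0.5000
  = 0.8113 bits
H(T) = -[(3/4)·log₂(3/4) + (1/4)·log₂(1/4)]
  = 0.3113 + 0.5000
  = 0.8113 bits
H(S,T) = -[(3/4)·log₂(3/4) + (1/4)·log₂(1/4)]
  = 0.3113 + 0.5000
  = 0.8113 bits

I(S;T) = H(S) + H(T) - H(S,T)
  = 0.8113 + 0.8113 - 0.8113
  = 0.8113 bits

I(X;Y) = 0.9544 bits > I(S;T) = 0.8113 bits, so (X, Y) has the higher mutual information (stronger dependence).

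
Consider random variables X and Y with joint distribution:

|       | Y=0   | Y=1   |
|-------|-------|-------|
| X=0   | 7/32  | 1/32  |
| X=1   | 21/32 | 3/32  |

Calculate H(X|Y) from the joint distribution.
Marginal P(Y) (column sums):
  P(Y=0) = 7/32 + 21/32 = 7/8
  P(Y=1) = 1/32 + 3/32 = 1/8

H(X|Y) = -Σ P(X,Y)·log₂ P(X|Y), where P(X|Y) = P(X,Y) / P(Y)
  (X=0,Y=0): P(X|Y) = (7/32)/(7/8) = 1/4;  -(7/32)·log₂(1/4) = 0.4375
  (X=0,Y=1): P(X|Y) = (1/32)/(1/8) = 1/4;  -(1/32)·log₂(1/4) = 0.0625
  (X=1,Y=0): P(X|Y) = (21/32)/(7/8) = 3/4;  -(21/32)·log₂(3/4) = 0.2724
  (X=1,Y=1): P(X|Y) = (3/32)/(1/8) = 3/4;  -(3/32)·log₂(3/4) = 0.0389
H(X|Y) = 0.4375 + 0.0625 + 0.2724 + 0.0389
  = 0.8113 bits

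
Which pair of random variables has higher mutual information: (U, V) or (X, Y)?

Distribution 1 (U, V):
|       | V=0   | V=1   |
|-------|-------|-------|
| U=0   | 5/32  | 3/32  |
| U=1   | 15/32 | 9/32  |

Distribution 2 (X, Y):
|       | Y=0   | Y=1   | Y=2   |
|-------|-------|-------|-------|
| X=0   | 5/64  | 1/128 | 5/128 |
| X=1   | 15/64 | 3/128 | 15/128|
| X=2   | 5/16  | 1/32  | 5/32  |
Distribution 1 (U, V):
Marginal P(U) (row sums):
  P(U=0) = 5/32 + 3/32 = 1/4
  P(U=1) = 15/32 + 9/32 = 3/4
Marginal P(V) (column sums):
  P(V=0) = 5/32 + 15/32 = 5/8
  P(V=1) = 3/32 + 9/32 = 3/8

H(U) = -[(1/4)·log₂(1/4) + (3/4)·log₂(3/4)]
  = 0.5000 + 0.3113
  = 0.8113 bits
H(V) = -[(5/8)·log₂(5/8) + (3/8)·log₂(3/8)]
  = 0.4238 + 0.5306
  = 0.9544 bits
H(U,V) = -[(5/32)·log₂(5/32) + (3/32)·log₂(3/32) + (15/32)·log₂(15/32) + (9/32)·log₂(9/32)]
  = 0.4184 + 0.3202 + 0.5124 + 0.5147
  = 1.7657 bits

I(U;V) = H(U) + H(V) - H(U,V)
  = 0.8113 + 0.9544 - 1.7657
  = 0.0000 bits

Distribution 2 (X, Y):
Marginal P(X) (row sums):
  P(X=0) = 5/64 + 1/128 + 5/128 = 1/8
  P(X=1) = 15/64 + 3/128 + 15/128 = 3/8
  P(X=2) = 5/16 + 1/32 + 5/32 = 1/2
Marginal P(Y) (column sums):
  P(Y=0) = 5/64 + 15/64 + 5/16 = 5/8
  P(Y=1) = 1/128 + 3/128 + 1/32 = 1/16
  P(Y=2) = 5/128 + 15/128 + 5/32 = 5/16

H(X) = -[(1/8)·log₂(1/8) + (3/8)·log₂(3/8) + (1/2)·log₂(1/2)]
  = 0.3750 + 0.5306 + 0.5000
  = 1.4056 bits
H(Y) = -[(5/8)·log₂(5/8) + (1/16)·log₂(1/16) + (5/16)·log₂(5/16)]
  = 0.4238 + 0.2500 + 0.5244
  = 1.1982 bits
H(X,Y) = -[(5/64)·log₂(5/64) + (1/128)·log₂(1/128) + (5/128)·log₂(5/128) + (15/64)·log₂(15/64) + (3/128)·log₂(3/128) + (15/128)·log₂(15/128) + (5/16)·log₂(5/16) + (1/32)·log₂(1/32) + (5/32)·log₂(5/32)]
  = 0.2873 + 0.0547 + 0.1827 + 0.4906 + 0.1269 + 0.3625 + 0.5244 + 0.1563 + 0.4184
  = 2.6038 bits

I(X;Y) = H(X) + H(Y) - H(X,Y)
  = 1.4056 + 1.1982 - 2.6038
  = 0.0000 bits

Both joint tables factor as the product of their marginals, so I(U;V) = I(X;Y) = 0 bits: neither is larger (both pairs are independent).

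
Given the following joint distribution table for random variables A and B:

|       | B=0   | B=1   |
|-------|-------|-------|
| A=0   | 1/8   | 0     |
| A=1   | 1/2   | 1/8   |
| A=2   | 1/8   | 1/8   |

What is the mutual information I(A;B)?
Marginal P(A) (row sums):
  P(A=0) = 1/8 + 0 = 1/8
  P(A=1) = 1/2 + 1/8 = 5/8
  P(A=2) = 1/8 + 1/8 = 1/4
Marginal P(B) (column sums):
  P(B=0) = 1/8 + 1/2 + 1/8 = 3/4
  P(B=1) = 0 + 1/8 + 1/8 = 1/4

H(A) = -[(1/8)·log₂(1/8) + (5/8)·log₂(5/8) + (1/4)·log₂(1/4)]
  = 0.3750 + 0.4238 + 0.5000
  = 1.2988 bits
H(B) = -[(3/4)·log₂(3/4) + (1/4)·log₂(1/4)]
  = 0.3113 + 0.5000
  = 0.8113 bits
H(A,B) = -[(1/8)·log₂(1/8) + (1/2)·log₂(1/2) + (1/8)·log₂(1/8) + (1/8)·log₂(1/8) + (1/8)·log₂(1/8)]
  = 0.3750 + 0.5000 + 0.3750 + 0.3750 + 0.3750
  = 2.0000 bits

I(A;B) = H(A) + H(B) - H(A,B)
  = 1.2988 + 0.8113 - 2.0000
  = 0.1101 bits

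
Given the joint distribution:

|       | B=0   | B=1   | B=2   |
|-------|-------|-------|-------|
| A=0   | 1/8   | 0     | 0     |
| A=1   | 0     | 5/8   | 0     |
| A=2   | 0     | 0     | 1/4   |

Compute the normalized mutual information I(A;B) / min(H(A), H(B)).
Marginal P(A) (row sums):
  P(A=0) = 1/8 + 0 + 0 = 1/8
  P(A=1) = 0 + 5/8 + 0 = 5/8
  P(A=2) = 0 + 0 + 1/4 = 1/4
Marginal P(B) (column sums):
  P(B=0) = 1/8 + 0 + 0 = 1/8
  P(B=1) = 0 + 5/8 + 0 = 5/8
  P(B=2) = 0 + 0 + 1/4 = 1/4

H(A) = -[(1/8)·log₂(1/8) + (5/8)·log₂(5/8) + (1/4)·log₂(1/4)]
  = 0.3750 + 0.4238 + 0.5000
  = 1.2988 bits
H(B) = -[(1/8)·log₂(1/8) + (5/8)·log₂(5/8) + (1/4)·log₂(1/4)]
  = 0.3750 + 0.4238 + 0.5000
  = 1.2988 bits
H(A,B) = -[(1/8)·log₂(1/8) + (5/8)·log₂(5/8) + (1/4)·log₂(1/4)]
  = 0.3750 + 0.4238 + 0.5000
  = 1.2988 bits

I(A;B) = H(A) + H(B) - H(A,B)
  = 1.2988 + 1.2988 - 1.2988
  = 1.2988 bits

min(H(A), H(B)) = min(1.2988, 1.2988) = 1.2988 bits
Normalized MI = 1.2988 / 1.2988 = 1.0000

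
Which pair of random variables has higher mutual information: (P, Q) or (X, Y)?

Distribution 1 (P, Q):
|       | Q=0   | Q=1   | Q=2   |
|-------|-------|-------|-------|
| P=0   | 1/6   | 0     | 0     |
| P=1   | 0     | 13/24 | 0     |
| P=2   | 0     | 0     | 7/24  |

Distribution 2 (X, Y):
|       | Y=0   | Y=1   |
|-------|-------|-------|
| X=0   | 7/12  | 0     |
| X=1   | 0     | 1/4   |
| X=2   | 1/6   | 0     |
Distribution 1 (P, Q):
Marginal P(P) (row sums):
  P(P=0) = 1/6 + 0 + 0 = 1/6
  P(P=1) = 0 + 13/24 + 0 = 13/24
  P(P=2) = 0 + 0 + 7/24 = 7/24
Marginal P(Q) (column sums):
  P(Q=0) = 1/6 + 0 + 0 = 1/6
  P(Q=1) = 0 + 13/24 + 0 = 13/24
  P(Q=2) = 0 + 0 + 7/24 = 7/24

H(P) = -[(1/6)·log₂(1/6) + (13/24)·log₂(13/24) + (7/24)·log₂(7/24)]
  = 0.4308 + 0.4791 + 0.5185
  = 1.4284 bits
H(Q) = -[(1/6)·log₂(1/6) + (13/24)·log₂(13/24) + (7/24)·log₂(7/24)]
  = 0.4308 + 0.4791 + 0.5185
  = 1.4284 bits
H(P,Q) = -[(1/6)·log₂(1/6) + (13/24)·log₂(13/24) + (7/24)·log₂(7/24)]
  = 0.4308 + 0.4791 + 0.5185
  = 1.4284 bits

I(P;Q) = H(P) + H(Q) - H(P,Q)
  = 1.4284 + 1.4284 - 1.4284
  = 1.4284 bits

Distribution 2 (X, Y):
Marginal P(X) (row sums):
  P(X=0) = 7/12 + 0 = 7/12
  P(X=1) = 0 + 1/4 = 1/4
  P(X=2) = 1/6 + 0 = 1/6
Marginal P(Y) (column sums):
  P(Y=0) = 7/12 + 0 + 1/6 = 3/4
  P(Y=1) = 0 + 1/4 + 0 = 1/4

H(X) = -[(7/12)·log₂(7/12) + (1/4)·log₂(1/4) + (1/6)·log₂(1/6)]
  = 0.4536 + 0.5000 + 0.4308
  = 1.3844 bits
H(Y) = -[(3/4)·log₂(3/4) + (1/4)·log₂(1/4)]
  = 0.3113 + 0.5000
  = 0.8113 bits
H(X,Y) = -[(7/12)·log₂(7/12) + (1/4)·log₂(1/4) + (1/6)·log₂(1/6)]
  = 0.4536 + 0.5000 + 0.4308
  = 1.3844 bits

I(X;Y) = H(X) + H(Y) - H(X,Y)
  = 1.3844 + 0.8113 - 1.3844
  = 0.8113 bits

I(P;Q) = 1.4284 bits > I(X;Y) = 0.8113 bits, so (P, Q) has the higher mutual information (stronger dependence).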